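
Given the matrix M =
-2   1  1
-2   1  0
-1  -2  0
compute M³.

[[6, 2, 1], [0, 5, 2], [-5, 5, 6]]

M² = [[1, -3, -2], [2, -1, -2], [6, -3, -1]]
M³ = [[6, 2, 1], [0, 5, 2], [-5, 5, 6]]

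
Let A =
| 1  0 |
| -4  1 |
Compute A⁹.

A = I + N where N = [[0, 0], [-4, 0]] is strictly lower-triangular, so N² = 0.
(I + N)⁹ = I + 9·N = [[1, 0], [-36, 1]].

[[1, 0], [-36, 1]]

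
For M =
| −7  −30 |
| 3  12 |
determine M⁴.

tr M = 5 and det M = 6, so the characteristic polynomial is λ² − (5)λ + (6) with roots 3 and 2.
Eigenvectors give P = [[−3, 10], [1, −3]] with P⁻¹ = [[3, 10], [1, 3]], and M = P·diag(3, 2)·P⁻¹.
Then M⁴ = P·diag(81, 16)·P⁻¹ = [[−243, 160], [81, −48]] · [[3, 10], [1, 3]] = [[−569, −1950], [195, 666]].

[[−569, −1950], [195, 666]]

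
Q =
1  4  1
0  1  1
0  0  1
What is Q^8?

Q = I + N where N = [[0, 4, 1], [0, 0, 1], [0, 0, 0]] is strictly upper-triangular, so N^3 = 0.
(I + N)^8 = I + 8·N + 28·N^2 = [[1, 32, 120], [0, 1, 8], [0, 0, 1]].

[[1, 32, 120], [0, 1, 8], [0, 0, 1]]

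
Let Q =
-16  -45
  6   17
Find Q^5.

[[-166, -495], [66, 197]]

tr Q = 1 and det Q = -2, so the characteristic polynomial is λ² − (1)λ + (-2) with roots 2 and -1.
Eigenvectors give P = [[-5, -3], [2, 1]] with P⁻¹ = [[1, 3], [-2, -5]], and Q = P·diag(2, -1)·P⁻¹.
Then Q^5 = P·diag(32, -1)·P⁻¹ = [[-160, 3], [64, -1]] · [[1, 3], [-2, -5]] = [[-166, -495], [66, 197]].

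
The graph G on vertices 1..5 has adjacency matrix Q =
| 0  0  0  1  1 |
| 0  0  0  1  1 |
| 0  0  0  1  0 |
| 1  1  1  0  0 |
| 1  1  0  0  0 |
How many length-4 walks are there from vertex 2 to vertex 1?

9

The number of length-4 walks from vertex 2 to vertex 1 is entry (2,1) of Q^4, where Q is the adjacency matrix.
Q^2 = [[2, 2, 1, 0, 0], [2, 2, 1, 0, 0], [1, 1, 1, 0, 0], [0, 0, 0, 3, 2], [0, 0, 0, 2, 2]]
Q^3 = [[0, 0, 0, 5, 4], [0, 0, 0, 5, 4], [0, 0, 0, 3, 2], [5, 5, 3, 0, 0], [4, 4, 2, 0, 0]]
Q^4 = [[9, 9, 5, 0, 0], [9, 9, 5, 0, 0], [5, 5, 3, 0, 0], [0, 0, 0, 13, 10], [0, 0, 0, 10, 8]]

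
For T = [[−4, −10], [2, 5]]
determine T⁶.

[[−4, −10], [2, 5]]

T² = T (a projection; rank 1, trace 1), so T⁶ = T.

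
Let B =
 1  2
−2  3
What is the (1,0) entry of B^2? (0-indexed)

−8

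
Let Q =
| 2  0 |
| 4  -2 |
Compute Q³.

tr Q = 0 and det Q = -4, so the characteristic polynomial is λ² − (0)λ + (-4) with roots -2 and 2.
Eigenvectors give P = [[0, 1], [-1, 1]] with P⁻¹ = [[1, -1], [1, 0]], and Q = P·diag(-2, 2)·P⁻¹.
Then Q³ = P·diag(-8, 8)·P⁻¹ = [[0, 8], [8, 8]] · [[1, -1], [1, 0]] = [[8, 0], [16, -8]].

[[8, 0], [16, -8]]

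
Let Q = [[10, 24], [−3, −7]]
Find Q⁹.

tr Q = 3 and det Q = 2, so the characteristic polynomial is λ² − (3)λ + (2) with roots 1 and 2.
Eigenvectors give P = [[8, 3], [−3, −1]] with P⁻¹ = [[−1, −3], [3, 8]], and Q = P·diag(1, 2)·P⁻¹.
Then Q⁹ = P·diag(1, 512)·P⁻¹ = [[8, 1536], [−3, −512]] · [[−1, −3], [3, 8]] = [[4600, 12264], [−1533, −4087]].

[[4600, 12264], [−1533, −4087]]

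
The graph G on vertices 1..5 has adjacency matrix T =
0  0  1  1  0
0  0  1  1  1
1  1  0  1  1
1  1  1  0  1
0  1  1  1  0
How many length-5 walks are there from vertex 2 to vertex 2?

76

The number of length-5 walks from vertex 2 to vertex 2 is entry (2,2) of T⁵, where T is the adjacency matrix.
T² = [[2, 2, 1, 1, 2], [2, 3, 2, 2, 2], [1, 2, 4, 3, 2], [1, 2, 3, 4, 2], [2, 2, 2, 2, 3]]
T³ = [[2, 4, 7, 7, 4], [4, 6, 9, 9, 7], [7, 9, 8, 9, 9], [7, 9, 9, 8, 9], [4, 7, 9, 9, 6]]
T⁴ = [[14, 18, 17, 17, 18], [18, 25, 26, 26, 24], [17, 26, 34, 33, 26], [17, 26, 33, 34, 26], [18, 24, 26, 26, 25]]
T⁵ = [[34, 52, 67, 67, 52], [52, 76, 93, 93, 77], [67, 93, 102, 103, 93], [67, 93, 103, 102, 93], [52, 77, 93, 93, 76]]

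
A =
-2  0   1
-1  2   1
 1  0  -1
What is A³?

A² = [[5, 0, -3], [1, 4, 0], [-3, 0, 2]]
A³ = [[-13, 0, 8], [-6, 8, 5], [8, 0, -5]]

[[-13, 0, 8], [-6, 8, 5], [8, 0, -5]]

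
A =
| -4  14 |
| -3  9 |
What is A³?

tr A = 5 and det A = 6, so the characteristic polynomial is λ² − (5)λ + (6) with roots 2 and 3.
Eigenvectors give P = [[7, 2], [3, 1]] with P⁻¹ = [[1, -2], [-3, 7]], and A = P·diag(2, 3)·P⁻¹.
Then A³ = P·diag(8, 27)·P⁻¹ = [[56, 54], [24, 27]] · [[1, -2], [-3, 7]] = [[-106, 266], [-57, 141]].

[[-106, 266], [-57, 141]]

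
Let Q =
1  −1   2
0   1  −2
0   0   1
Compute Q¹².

Q = I + N where N = [[0, −1, 2], [0, 0, −2], [0, 0, 0]] is strictly upper-triangular, so N³ = 0.
(I + N)¹² = I + 12·N + 66·N² = [[1, −12, 156], [0, 1, −24], [0, 0, 1]].

[[1, −12, 156], [0, 1, −24], [0, 0, 1]]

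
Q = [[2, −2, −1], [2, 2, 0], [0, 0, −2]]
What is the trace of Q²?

4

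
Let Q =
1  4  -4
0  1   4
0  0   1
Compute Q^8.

[[1, 32, 416], [0, 1, 32], [0, 0, 1]]

Q = I + N where N = [[0, 4, -4], [0, 0, 4], [0, 0, 0]] is strictly upper-triangular, so N^3 = 0.
(I + N)^8 = I + 8·N + 28·N^2 = [[1, 32, 416], [0, 1, 32], [0, 0, 1]].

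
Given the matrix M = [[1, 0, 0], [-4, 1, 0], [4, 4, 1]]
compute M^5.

[[1, 0, 0], [-20, 1, 0], [-140, 20, 1]]

M = I + N where N = [[0, 0, 0], [-4, 0, 0], [4, 4, 0]] is strictly lower-triangular, so N^3 = 0.
(I + N)^5 = I + 5·N + 10·N^2 = [[1, 0, 0], [-20, 1, 0], [-140, 20, 1]].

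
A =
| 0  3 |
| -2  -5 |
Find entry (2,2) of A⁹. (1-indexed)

tr A = -5 and det A = 6, so the characteristic polynomial is λ² − (-5)λ + (6) with roots -3 and -2.
Eigenvectors give P = [[-1, 3], [1, -2]] with P⁻¹ = [[2, 3], [1, 1]], and A = P·diag(-3, -2)·P⁻¹.
Then A⁹ = P·diag(-19683, -512)·P⁻¹ = [[19683, -1536], [-19683, 1024]] · [[2, 3], [1, 1]] = [[37830, 57513], [-38342, -58025]].

-58025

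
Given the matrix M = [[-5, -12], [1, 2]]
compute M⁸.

[[1021, 3060], [-255, -764]]

tr M = -3 and det M = 2, so the characteristic polynomial is λ² − (-3)λ + (2) with roots -1 and -2.
Eigenvectors give P = [[3, -4], [-1, 1]] with P⁻¹ = [[-1, -4], [-1, -3]], and M = P·diag(-1, -2)·P⁻¹.
Then M⁸ = P·diag(1, 256)·P⁻¹ = [[3, -1024], [-1, 256]] · [[-1, -4], [-1, -3]] = [[1021, 3060], [-255, -764]].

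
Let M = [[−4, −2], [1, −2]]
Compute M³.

M² = [[14, 12], [−6, 2]]
M³ = [[−44, −52], [26, 8]]

[[−44, −52], [26, 8]]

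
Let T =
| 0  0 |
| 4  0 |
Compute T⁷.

[[0, 0], [0, 0]]

T is strictly triangular, hence nilpotent: T² = 0, so T⁷ = 0.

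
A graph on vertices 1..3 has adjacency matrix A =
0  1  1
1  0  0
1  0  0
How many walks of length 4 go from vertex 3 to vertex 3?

The number of length-4 walks from vertex 3 to vertex 3 is entry (3,3) of A^4, where A is the adjacency matrix.
A^2 = [[2, 0, 0], [0, 1, 1], [0, 1, 1]]
A^3 = [[0, 2, 2], [2, 0, 0], [2, 0, 0]]
A^4 = [[4, 0, 0], [0, 2, 2], [0, 2, 2]]

2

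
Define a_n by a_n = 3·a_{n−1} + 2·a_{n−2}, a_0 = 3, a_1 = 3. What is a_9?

104763

With companion matrix Q = [[3, 2], [1, 0]], [a_n, a_{n−1}]ᵀ = Q·[a_{n−1}, a_{n−2}]ᵀ, so [a_9, a_8]ᵀ = Q^8·[a_1, a_0]ᵀ.
Q^8 = [[22363, 12558], [6279, 3526]], giving [a_9, a_8]ᵀ = [[104763], [29415]].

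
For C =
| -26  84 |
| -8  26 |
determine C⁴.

tr C = 0 and det C = -4, so the characteristic polynomial is λ² − (0)λ + (-4) with roots -2 and 2.
Eigenvectors give P = [[7, 3], [2, 1]] with P⁻¹ = [[1, -3], [-2, 7]], and C = P·diag(-2, 2)·P⁻¹.
Then C⁴ = P·diag(16, 16)·P⁻¹ = [[112, 48], [32, 16]] · [[1, -3], [-2, 7]] = [[16, 0], [0, 16]].

[[16, 0], [0, 16]]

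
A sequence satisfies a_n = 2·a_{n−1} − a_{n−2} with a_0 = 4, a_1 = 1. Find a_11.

With companion matrix M = [[2, −1], [1, 0]], [a_n, a_{n−1}]ᵀ = M·[a_{n−1}, a_{n−2}]ᵀ, so [a_11, a_10]ᵀ = M¹⁰·[a_1, a_0]ᵀ.
M¹⁰ = [[11, −10], [10, −9]], giving [a_11, a_10]ᵀ = [[−29], [−26]].

−29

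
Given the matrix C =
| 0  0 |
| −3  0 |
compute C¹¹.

[[0, 0], [0, 0]]

C is strictly triangular, hence nilpotent: C² = 0, so C¹¹ = 0.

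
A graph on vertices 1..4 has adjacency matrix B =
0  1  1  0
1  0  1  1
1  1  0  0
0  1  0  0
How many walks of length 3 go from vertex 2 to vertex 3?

The number of length-3 walks from vertex 2 to vertex 3 is entry (2,3) of B³, where B is the adjacency matrix.
B² = [[2, 1, 1, 1], [1, 3, 1, 0], [1, 1, 2, 1], [1, 0, 1, 1]]
B³ = [[2, 4, 3, 1], [4, 2, 4, 3], [3, 4, 2, 1], [1, 3, 1, 0]]

4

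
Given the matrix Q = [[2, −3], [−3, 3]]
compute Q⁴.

[[394, −465], [−465, 549]]

Q² = [[13, −15], [−15, 18]]
Q³ = [[71, −84], [−84, 99]]
Q⁴ = [[394, −465], [−465, 549]]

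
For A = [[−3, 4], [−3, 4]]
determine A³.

A² = A (a projection; rank 1, trace 1), so A³ = A.

[[−3, 4], [−3, 4]]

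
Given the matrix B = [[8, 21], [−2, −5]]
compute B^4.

tr B = 3 and det B = 2, so the characteristic polynomial is λ² − (3)λ + (2) with roots 1 and 2.
Eigenvectors give P = [[−3, 7], [1, −2]] with P⁻¹ = [[2, 7], [1, 3]], and B = P·diag(1, 2)·P⁻¹.
Then B^4 = P·diag(1, 16)·P⁻¹ = [[−3, 112], [1, −32]] · [[2, 7], [1, 3]] = [[106, 315], [−30, −89]].

[[106, 315], [−30, −89]]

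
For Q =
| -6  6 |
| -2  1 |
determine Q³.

[[-84, 114], [-38, 49]]

tr Q = -5 and det Q = 6, so the characteristic polynomial is λ² − (-5)λ + (6) with roots -3 and -2.
Eigenvectors give P = [[2, -3], [1, -2]] with P⁻¹ = [[2, -3], [1, -2]], and Q = P·diag(-3, -2)·P⁻¹.
Then Q³ = P·diag(-27, -8)·P⁻¹ = [[-54, 24], [-27, 16]] · [[2, -3], [1, -2]] = [[-84, 114], [-38, 49]].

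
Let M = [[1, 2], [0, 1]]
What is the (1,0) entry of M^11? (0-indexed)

0

M = I + N where N = [[0, 2], [0, 0]] is strictly upper-triangular, so N^2 = 0.
(I + N)^11 = I + 11·N = [[1, 22], [0, 1]].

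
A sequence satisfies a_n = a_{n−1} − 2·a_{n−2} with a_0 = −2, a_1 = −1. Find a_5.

With companion matrix A = [[1, −2], [1, 0]], [a_n, a_{n−1}]ᵀ = A·[a_{n−1}, a_{n−2}]ᵀ, so [a_5, a_4]ᵀ = A^4·[a_1, a_0]ᵀ.
A^4 = [[−1, 6], [−3, 2]], giving [a_5, a_4]ᵀ = [[−11], [−1]].

−11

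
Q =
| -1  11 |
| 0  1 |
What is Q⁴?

[[1, 0], [0, 1]]

Q² = I (check: tr Q = 0 and det Q = -1), so Q⁴ = I since 4 is even.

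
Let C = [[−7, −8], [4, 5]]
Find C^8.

tr C = −2 and det C = −3, so the characteristic polynomial is λ² − (−2)λ + (−3) with roots −3 and 1.
Eigenvectors give P = [[2, −1], [−1, 1]] with P⁻¹ = [[1, 1], [1, 2]], and C = P·diag(−3, 1)·P⁻¹.
Then C^8 = P·diag(6561, 1)·P⁻¹ = [[13122, −1], [−6561, 1]] · [[1, 1], [1, 2]] = [[13121, 13120], [−6560, −6559]].

[[13121, 13120], [−6560, −6559]]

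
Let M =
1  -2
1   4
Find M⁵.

[[-179, -422], [211, 454]]

tr M = 5 and det M = 6, so the characteristic polynomial is λ² − (5)λ + (6) with roots 3 and 2.
Eigenvectors give P = [[-1, 2], [1, -1]] with P⁻¹ = [[1, 2], [1, 1]], and M = P·diag(3, 2)·P⁻¹.
Then M⁵ = P·diag(243, 32)·P⁻¹ = [[-243, 64], [243, -32]] · [[1, 2], [1, 1]] = [[-179, -422], [211, 454]].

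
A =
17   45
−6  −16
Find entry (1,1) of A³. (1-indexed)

tr A = 1 and det A = −2, so the characteristic polynomial is λ² − (1)λ + (−2) with roots −1 and 2.
Eigenvectors give P = [[−5, −3], [2, 1]] with P⁻¹ = [[1, 3], [−2, −5]], and A = P·diag(−1, 2)·P⁻¹.
Then A³ = P·diag(−1, 8)·P⁻¹ = [[5, −24], [−2, 8]] · [[1, 3], [−2, −5]] = [[53, 135], [−18, −46]].

53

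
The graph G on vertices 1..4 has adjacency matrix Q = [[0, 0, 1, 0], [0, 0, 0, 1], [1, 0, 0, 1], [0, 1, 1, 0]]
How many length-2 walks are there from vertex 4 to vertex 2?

0

The number of length-2 walks from vertex 4 to vertex 2 is entry (4,2) of Q², where Q is the adjacency matrix.
Q² = [[1, 0, 0, 1], [0, 1, 1, 0], [0, 1, 2, 0], [1, 0, 0, 2]]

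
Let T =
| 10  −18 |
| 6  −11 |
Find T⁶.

[[−188, 378], [−126, 253]]

tr T = −1 and det T = −2, so the characteristic polynomial is λ² − (−1)λ + (−2) with roots −2 and 1.
Eigenvectors give P = [[−3, 2], [−2, 1]] with P⁻¹ = [[1, −2], [2, −3]], and T = P·diag(−2, 1)·P⁻¹.
Then T⁶ = P·diag(64, 1)·P⁻¹ = [[−192, 2], [−128, 1]] · [[1, −2], [2, −3]] = [[−188, 378], [−126, 253]].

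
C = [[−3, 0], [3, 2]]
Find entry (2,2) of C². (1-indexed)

4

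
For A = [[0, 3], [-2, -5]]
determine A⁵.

[[390, 633], [-422, -665]]

tr A = -5 and det A = 6, so the characteristic polynomial is λ² − (-5)λ + (6) with roots -2 and -3.
Eigenvectors give P = [[-3, 1], [2, -1]] with P⁻¹ = [[-1, -1], [-2, -3]], and A = P·diag(-2, -3)·P⁻¹.
Then A⁵ = P·diag(-32, -243)·P⁻¹ = [[96, -243], [-64, 243]] · [[-1, -1], [-2, -3]] = [[390, 633], [-422, -665]].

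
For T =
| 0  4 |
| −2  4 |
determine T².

[[−8, 16], [−8, 8]]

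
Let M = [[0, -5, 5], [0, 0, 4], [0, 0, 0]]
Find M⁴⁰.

[[0, 0, 0], [0, 0, 0], [0, 0, 0]]

M is strictly triangular, hence nilpotent: M³ = 0, so M⁴⁰ = 0.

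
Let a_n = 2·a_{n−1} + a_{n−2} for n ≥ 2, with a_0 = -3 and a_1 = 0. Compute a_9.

-1224

With companion matrix B = [[2, 1], [1, 0]], [a_n, a_{n−1}]ᵀ = B·[a_{n−1}, a_{n−2}]ᵀ, so [a_9, a_8]ᵀ = B⁸·[a_1, a_0]ᵀ.
B⁸ = [[985, 408], [408, 169]], giving [a_9, a_8]ᵀ = [[-1224], [-507]].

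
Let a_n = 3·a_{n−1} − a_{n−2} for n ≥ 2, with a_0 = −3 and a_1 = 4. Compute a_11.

91139

With companion matrix M = [[3, −1], [1, 0]], [a_n, a_{n−1}]ᵀ = M·[a_{n−1}, a_{n−2}]ᵀ, so [a_11, a_10]ᵀ = M¹⁰·[a_1, a_0]ᵀ.
M¹⁰ = [[17711, −6765], [6765, −2584]], giving [a_11, a_10]ᵀ = [[91139], [34812]].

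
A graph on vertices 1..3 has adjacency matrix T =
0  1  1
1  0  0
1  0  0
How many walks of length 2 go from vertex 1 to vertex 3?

The number of length-2 walks from vertex 1 to vertex 3 is entry (1,3) of T², where T is the adjacency matrix.
T² = [[2, 0, 0], [0, 1, 1], [0, 1, 1]]

0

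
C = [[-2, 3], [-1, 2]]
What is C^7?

C² = I (check: tr C = 0 and det C = -1), so C^7 = C since 7 is odd.

[[-2, 3], [-1, 2]]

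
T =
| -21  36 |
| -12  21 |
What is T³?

tr T = 0 and det T = -9, so the characteristic polynomial is λ² − (0)λ + (-9) with roots 3 and -3.
Eigenvectors give P = [[-3, 2], [-2, 1]] with P⁻¹ = [[1, -2], [2, -3]], and T = P·diag(3, -3)·P⁻¹.
Then T³ = P·diag(27, -27)·P⁻¹ = [[-81, -54], [-54, -27]] · [[1, -2], [2, -3]] = [[-189, 324], [-108, 189]].

[[-189, 324], [-108, 189]]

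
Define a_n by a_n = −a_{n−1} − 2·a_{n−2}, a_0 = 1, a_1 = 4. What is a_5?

−10

With companion matrix B = [[−1, −2], [1, 0]], [a_n, a_{n−1}]ᵀ = B·[a_{n−1}, a_{n−2}]ᵀ, so [a_5, a_4]ᵀ = B^4·[a_1, a_0]ᵀ.
B^4 = [[−1, −6], [3, 2]], giving [a_5, a_4]ᵀ = [[−10], [14]].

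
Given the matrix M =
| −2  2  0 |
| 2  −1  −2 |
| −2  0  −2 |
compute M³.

[[−20, 22, 20], [2, −9, −22], [−32, 20, 0]]

M² = [[8, −6, −4], [−2, 5, 6], [8, −4, 4]]
M³ = [[−20, 22, 20], [2, −9, −22], [−32, 20, 0]]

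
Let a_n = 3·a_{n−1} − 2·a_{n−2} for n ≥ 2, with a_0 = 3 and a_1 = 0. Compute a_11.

With companion matrix M = [[3, −2], [1, 0]], [a_n, a_{n−1}]ᵀ = M·[a_{n−1}, a_{n−2}]ᵀ, so [a_11, a_10]ᵀ = M¹⁰·[a_1, a_0]ᵀ.
M¹⁰ = [[2047, −2046], [1023, −1022]], giving [a_11, a_10]ᵀ = [[−6138], [−3066]].

−6138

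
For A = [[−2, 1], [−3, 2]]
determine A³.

[[−2, 1], [−3, 2]]

A² = I (check: tr A = 0 and det A = −1), so A³ = A since 3 is odd.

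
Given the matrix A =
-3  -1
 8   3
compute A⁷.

[[-3, -1], [8, 3]]

A² = I (check: tr A = 0 and det A = -1), so A⁷ = A since 7 is odd.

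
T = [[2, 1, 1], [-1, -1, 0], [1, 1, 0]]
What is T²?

[[4, 2, 2], [-1, 0, -1], [1, 0, 1]]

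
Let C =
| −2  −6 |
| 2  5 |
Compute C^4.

tr C = 3 and det C = 2, so the characteristic polynomial is λ² − (3)λ + (2) with roots 1 and 2.
Eigenvectors give P = [[−2, 3], [1, −2]] with P⁻¹ = [[−2, −3], [−1, −2]], and C = P·diag(1, 2)·P⁻¹.
Then C^4 = P·diag(1, 16)·P⁻¹ = [[−2, 48], [1, −32]] · [[−2, −3], [−1, −2]] = [[−44, −90], [30, 61]].

[[−44, −90], [30, 61]]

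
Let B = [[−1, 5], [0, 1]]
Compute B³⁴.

B² = I (check: tr B = 0 and det B = −1), so B³⁴ = I since 34 is even.

[[1, 0], [0, 1]]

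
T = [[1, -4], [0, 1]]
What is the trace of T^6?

2

T = I + N where N = [[0, -4], [0, 0]] is strictly upper-triangular, so N^2 = 0.
(I + N)^6 = I + 6·N = [[1, -24], [0, 1]].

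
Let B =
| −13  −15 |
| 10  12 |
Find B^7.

[[−6817, −6945], [4630, 4758]]

tr B = −1 and det B = −6, so the characteristic polynomial is λ² − (−1)λ + (−6) with roots −3 and 2.
Eigenvectors give P = [[−3, −1], [2, 1]] with P⁻¹ = [[−1, −1], [2, 3]], and B = P·diag(−3, 2)·P⁻¹.
Then B^7 = P·diag(−2187, 128)·P⁻¹ = [[6561, −128], [−4374, 128]] · [[−1, −1], [2, 3]] = [[−6817, −6945], [4630, 4758]].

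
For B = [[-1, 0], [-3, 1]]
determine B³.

B² = [[1, 0], [0, 1]]
B³ = [[-1, 0], [-3, 1]]

[[-1, 0], [-3, 1]]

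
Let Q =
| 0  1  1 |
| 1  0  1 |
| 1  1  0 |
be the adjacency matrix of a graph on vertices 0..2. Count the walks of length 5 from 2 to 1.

The number of length-5 walks from vertex 2 to vertex 1 is entry (2,1) of Q⁵, where Q is the adjacency matrix.
Q² = [[2, 1, 1], [1, 2, 1], [1, 1, 2]]
Q³ = [[2, 3, 3], [3, 2, 3], [3, 3, 2]]
Q⁴ = [[6, 5, 5], [5, 6, 5], [5, 5, 6]]
Q⁵ = [[10, 11, 11], [11, 10, 11], [11, 11, 10]]

11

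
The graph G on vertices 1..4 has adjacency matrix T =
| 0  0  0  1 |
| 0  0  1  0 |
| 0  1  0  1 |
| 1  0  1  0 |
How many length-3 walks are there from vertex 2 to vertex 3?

2

The number of length-3 walks from vertex 2 to vertex 3 is entry (2,3) of T³, where T is the adjacency matrix.
T² = [[1, 0, 1, 0], [0, 1, 0, 1], [1, 0, 2, 0], [0, 1, 0, 2]]
T³ = [[0, 1, 0, 2], [1, 0, 2, 0], [0, 2, 0, 3], [2, 0, 3, 0]]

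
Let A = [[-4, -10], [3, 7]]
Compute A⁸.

tr A = 3 and det A = 2, so the characteristic polynomial is λ² − (3)λ + (2) with roots 2 and 1.
Eigenvectors give P = [[-5, -2], [3, 1]] with P⁻¹ = [[1, 2], [-3, -5]], and A = P·diag(2, 1)·P⁻¹.
Then A⁸ = P·diag(256, 1)·P⁻¹ = [[-1280, -2], [768, 1]] · [[1, 2], [-3, -5]] = [[-1274, -2550], [765, 1531]].

[[-1274, -2550], [765, 1531]]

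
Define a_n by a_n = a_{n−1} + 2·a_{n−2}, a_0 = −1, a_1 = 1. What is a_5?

With companion matrix M = [[1, 2], [1, 0]], [a_n, a_{n−1}]ᵀ = M·[a_{n−1}, a_{n−2}]ᵀ, so [a_5, a_4]ᵀ = M⁴·[a_1, a_0]ᵀ.
M⁴ = [[11, 10], [5, 6]], giving [a_5, a_4]ᵀ = [[1], [−1]].

1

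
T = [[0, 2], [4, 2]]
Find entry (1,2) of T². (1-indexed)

4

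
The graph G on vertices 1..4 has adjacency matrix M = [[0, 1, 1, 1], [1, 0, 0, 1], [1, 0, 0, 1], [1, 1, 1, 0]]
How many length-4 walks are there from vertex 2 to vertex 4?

The number of length-4 walks from vertex 2 to vertex 4 is entry (2,4) of M⁴, where M is the adjacency matrix.
M² = [[3, 1, 1, 2], [1, 2, 2, 1], [1, 2, 2, 1], [2, 1, 1, 3]]
M³ = [[4, 5, 5, 5], [5, 2, 2, 5], [5, 2, 2, 5], [5, 5, 5, 4]]
M⁴ = [[15, 9, 9, 14], [9, 10, 10, 9], [9, 10, 10, 9], [14, 9, 9, 15]]

9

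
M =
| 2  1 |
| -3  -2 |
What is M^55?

[[2, 1], [-3, -2]]

M² = I (check: tr M = 0 and det M = -1), so M^55 = M since 55 is odd.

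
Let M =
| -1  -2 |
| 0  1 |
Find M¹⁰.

[[1, 0], [0, 1]]

M² = I (check: tr M = 0 and det M = -1), so M¹⁰ = I since 10 is even.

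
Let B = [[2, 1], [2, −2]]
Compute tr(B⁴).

72

B² = [[6, 0], [0, 6]]
B³ = [[12, 6], [12, −12]]
B⁴ = [[36, 0], [0, 36]]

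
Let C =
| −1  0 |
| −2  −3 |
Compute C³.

tr C = −4 and det C = 3, so the characteristic polynomial is λ² − (−4)λ + (3) with roots −1 and −3.
Eigenvectors give P = [[−1, 0], [1, 1]] with P⁻¹ = [[−1, 0], [1, 1]], and C = P·diag(−1, −3)·P⁻¹.
Then C³ = P·diag(−1, −27)·P⁻¹ = [[1, 0], [−1, −27]] · [[−1, 0], [1, 1]] = [[−1, 0], [−26, −27]].

[[−1, 0], [−26, −27]]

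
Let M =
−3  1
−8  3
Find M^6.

[[1, 0], [0, 1]]

M² = I (check: tr M = 0 and det M = −1), so M^6 = I since 6 is even.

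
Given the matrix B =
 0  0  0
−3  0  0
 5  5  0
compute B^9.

[[0, 0, 0], [0, 0, 0], [0, 0, 0]]

B is strictly triangular, hence nilpotent: B^3 = 0, so B^9 = 0.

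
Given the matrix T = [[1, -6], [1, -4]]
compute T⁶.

[[-125, 378], [-63, 190]]

tr T = -3 and det T = 2, so the characteristic polynomial is λ² − (-3)λ + (2) with roots -2 and -1.
Eigenvectors give P = [[2, 3], [1, 1]] with P⁻¹ = [[-1, 3], [1, -2]], and T = P·diag(-2, -1)·P⁻¹.
Then T⁶ = P·diag(64, 1)·P⁻¹ = [[128, 3], [64, 1]] · [[-1, 3], [1, -2]] = [[-125, 378], [-63, 190]].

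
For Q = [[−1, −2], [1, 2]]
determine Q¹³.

Q² = Q (a projection; rank 1, trace 1), so Q¹³ = Q.

[[−1, −2], [1, 2]]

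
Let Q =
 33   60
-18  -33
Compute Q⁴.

tr Q = 0 and det Q = -9, so the characteristic polynomial is λ² − (0)λ + (-9) with roots 3 and -3.
Eigenvectors give P = [[-2, -5], [1, 3]] with P⁻¹ = [[-3, -5], [1, 2]], and Q = P·diag(3, -3)·P⁻¹.
Then Q⁴ = P·diag(81, 81)·P⁻¹ = [[-162, -405], [81, 243]] · [[-3, -5], [1, 2]] = [[81, 0], [0, 81]].

[[81, 0], [0, 81]]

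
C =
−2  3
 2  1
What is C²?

[[10, −3], [−2, 7]]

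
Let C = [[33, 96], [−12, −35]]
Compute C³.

tr C = −2 and det C = −3, so the characteristic polynomial is λ² − (−2)λ + (−3) with roots −3 and 1.
Eigenvectors give P = [[−8, −3], [3, 1]] with P⁻¹ = [[1, 3], [−3, −8]], and C = P·diag(−3, 1)·P⁻¹.
Then C³ = P·diag(−27, 1)·P⁻¹ = [[216, −3], [−81, 1]] · [[1, 3], [−3, −8]] = [[225, 672], [−84, −251]].

[[225, 672], [−84, −251]]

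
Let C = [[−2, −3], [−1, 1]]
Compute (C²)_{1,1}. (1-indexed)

7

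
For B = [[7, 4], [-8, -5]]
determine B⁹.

tr B = 2 and det B = -3, so the characteristic polynomial is λ² − (2)λ + (-3) with roots 3 and -1.
Eigenvectors give P = [[1, 1], [-1, -2]] with P⁻¹ = [[2, 1], [-1, -1]], and B = P·diag(3, -1)·P⁻¹.
Then B⁹ = P·diag(19683, -1)·P⁻¹ = [[19683, -1], [-19683, 2]] · [[2, 1], [-1, -1]] = [[39367, 19684], [-39368, -19685]].

[[39367, 19684], [-39368, -19685]]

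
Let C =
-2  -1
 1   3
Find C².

[[3, -1], [1, 8]]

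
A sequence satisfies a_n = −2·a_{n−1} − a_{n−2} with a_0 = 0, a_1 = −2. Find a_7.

With companion matrix M = [[−2, −1], [1, 0]], [a_n, a_{n−1}]ᵀ = M·[a_{n−1}, a_{n−2}]ᵀ, so [a_7, a_6]ᵀ = M^6·[a_1, a_0]ᵀ.
M^6 = [[7, 6], [−6, −5]], giving [a_7, a_6]ᵀ = [[−14], [12]].

−14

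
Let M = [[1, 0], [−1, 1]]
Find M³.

M = I + N where N = [[0, 0], [−1, 0]] is strictly lower-triangular, so N² = 0.
(I + N)³ = I + 3·N = [[1, 0], [−3, 1]].

[[1, 0], [−3, 1]]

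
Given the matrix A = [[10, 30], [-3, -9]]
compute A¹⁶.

[[10, 30], [-3, -9]]

A² = A (a projection; rank 1, trace 1), so A¹⁶ = A.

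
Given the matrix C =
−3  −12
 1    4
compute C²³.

[[−3, −12], [1, 4]]

C² = C (a projection; rank 1, trace 1), so C²³ = C.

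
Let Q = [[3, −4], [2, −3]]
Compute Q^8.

[[1, 0], [0, 1]]

Q² = I (check: tr Q = 0 and det Q = −1), so Q^8 = I since 8 is even.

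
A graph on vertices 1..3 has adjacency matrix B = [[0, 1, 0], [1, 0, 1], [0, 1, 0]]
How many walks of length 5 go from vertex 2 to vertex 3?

The number of length-5 walks from vertex 2 to vertex 3 is entry (2,3) of B⁵, where B is the adjacency matrix.
B² = [[1, 0, 1], [0, 2, 0], [1, 0, 1]]
B³ = [[0, 2, 0], [2, 0, 2], [0, 2, 0]]
B⁴ = [[2, 0, 2], [0, 4, 0], [2, 0, 2]]
B⁵ = [[0, 4, 0], [4, 0, 4], [0, 4, 0]]

4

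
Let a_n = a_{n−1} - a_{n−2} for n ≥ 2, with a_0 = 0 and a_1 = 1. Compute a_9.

0

With companion matrix M = [[1, -1], [1, 0]], [a_n, a_{n−1}]ᵀ = M·[a_{n−1}, a_{n−2}]ᵀ, so [a_9, a_8]ᵀ = M^8·[a_1, a_0]ᵀ.
M^8 = [[0, -1], [1, -1]], giving [a_9, a_8]ᵀ = [[0], [1]].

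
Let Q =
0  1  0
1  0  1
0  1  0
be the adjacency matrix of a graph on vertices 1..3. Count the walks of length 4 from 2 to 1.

The number of length-4 walks from vertex 2 to vertex 1 is entry (2,1) of Q^4, where Q is the adjacency matrix.
Q^2 = [[1, 0, 1], [0, 2, 0], [1, 0, 1]]
Q^3 = [[0, 2, 0], [2, 0, 2], [0, 2, 0]]
Q^4 = [[2, 0, 2], [0, 4, 0], [2, 0, 2]]

0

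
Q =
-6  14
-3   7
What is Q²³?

[[-6, 14], [-3, 7]]

Q² = Q (a projection; rank 1, trace 1), so Q²³ = Q.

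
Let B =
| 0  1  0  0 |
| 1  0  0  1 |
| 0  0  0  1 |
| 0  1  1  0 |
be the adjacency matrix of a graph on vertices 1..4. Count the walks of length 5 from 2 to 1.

5

The number of length-5 walks from vertex 2 to vertex 1 is entry (2,1) of B^5, where B is the adjacency matrix.
B^2 = [[1, 0, 0, 1], [0, 2, 1, 0], [0, 1, 1, 0], [1, 0, 0, 2]]
B^3 = [[0, 2, 1, 0], [2, 0, 0, 3], [1, 0, 0, 2], [0, 3, 2, 0]]
B^4 = [[2, 0, 0, 3], [0, 5, 3, 0], [0, 3, 2, 0], [3, 0, 0, 5]]
B^5 = [[0, 5, 3, 0], [5, 0, 0, 8], [3, 0, 0, 5], [0, 8, 5, 0]]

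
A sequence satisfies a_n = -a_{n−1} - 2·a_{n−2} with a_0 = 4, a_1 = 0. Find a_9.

-24

With companion matrix A = [[-1, -2], [1, 0]], [a_n, a_{n−1}]ᵀ = A·[a_{n−1}, a_{n−2}]ᵀ, so [a_9, a_8]ᵀ = A^8·[a_1, a_0]ᵀ.
A^8 = [[-17, -6], [3, -14]], giving [a_9, a_8]ᵀ = [[-24], [-56]].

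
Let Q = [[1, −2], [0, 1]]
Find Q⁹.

[[1, −18], [0, 1]]

Q = I + N where N = [[0, −2], [0, 0]] is strictly upper-triangular, so N² = 0.
(I + N)⁹ = I + 9·N = [[1, −18], [0, 1]].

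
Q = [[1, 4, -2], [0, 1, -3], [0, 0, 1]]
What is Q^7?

[[1, 28, -266], [0, 1, -21], [0, 0, 1]]

Q = I + N where N = [[0, 4, -2], [0, 0, -3], [0, 0, 0]] is strictly upper-triangular, so N^3 = 0.
(I + N)^7 = I + 7·N + 21·N^2 = [[1, 28, -266], [0, 1, -21], [0, 0, 1]].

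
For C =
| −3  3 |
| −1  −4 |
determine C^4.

C^2 = [[6, −21], [7, 13]]
C^3 = [[3, 102], [−34, −31]]
C^4 = [[−111, −399], [133, 22]]

[[−111, −399], [133, 22]]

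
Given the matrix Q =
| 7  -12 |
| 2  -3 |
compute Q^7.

[[6559, -13116], [2186, -4371]]

tr Q = 4 and det Q = 3, so the characteristic polynomial is λ² − (4)λ + (3) with roots 3 and 1.
Eigenvectors give P = [[3, 2], [1, 1]] with P⁻¹ = [[1, -2], [-1, 3]], and Q = P·diag(3, 1)·P⁻¹.
Then Q^7 = P·diag(2187, 1)·P⁻¹ = [[6561, 2], [2187, 1]] · [[1, -2], [-1, 3]] = [[6559, -13116], [2186, -4371]].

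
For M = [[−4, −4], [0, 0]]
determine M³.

M² = [[16, 16], [0, 0]]
M³ = [[−64, −64], [0, 0]]

[[−64, −64], [0, 0]]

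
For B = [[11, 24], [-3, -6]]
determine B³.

tr B = 5 and det B = 6, so the characteristic polynomial is λ² − (5)λ + (6) with roots 3 and 2.
Eigenvectors give P = [[-3, 8], [1, -3]] with P⁻¹ = [[-3, -8], [-1, -3]], and B = P·diag(3, 2)·P⁻¹.
Then B³ = P·diag(27, 8)·P⁻¹ = [[-81, 64], [27, -24]] · [[-3, -8], [-1, -3]] = [[179, 456], [-57, -144]].

[[179, 456], [-57, -144]]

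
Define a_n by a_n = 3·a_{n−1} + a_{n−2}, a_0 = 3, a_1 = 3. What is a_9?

50691

With companion matrix C = [[3, 1], [1, 0]], [a_n, a_{n−1}]ᵀ = C·[a_{n−1}, a_{n−2}]ᵀ, so [a_9, a_8]ᵀ = C⁸·[a_1, a_0]ᵀ.
C⁸ = [[12970, 3927], [3927, 1189]], giving [a_9, a_8]ᵀ = [[50691], [15348]].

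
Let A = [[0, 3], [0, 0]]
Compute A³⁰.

[[0, 0], [0, 0]]

A is strictly triangular, hence nilpotent: A² = 0, so A³⁰ = 0.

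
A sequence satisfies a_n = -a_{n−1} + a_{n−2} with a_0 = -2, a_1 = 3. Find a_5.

With companion matrix A = [[-1, 1], [1, 0]], [a_n, a_{n−1}]ᵀ = A·[a_{n−1}, a_{n−2}]ᵀ, so [a_5, a_4]ᵀ = A⁴·[a_1, a_0]ᵀ.
A⁴ = [[5, -3], [-3, 2]], giving [a_5, a_4]ᵀ = [[21], [-13]].

21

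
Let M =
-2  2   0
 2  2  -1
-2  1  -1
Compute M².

[[8, 0, -2], [2, 7, -1], [8, -3, 0]]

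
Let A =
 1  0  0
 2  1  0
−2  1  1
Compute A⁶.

[[1, 0, 0], [12, 1, 0], [18, 6, 1]]

A = I + N where N = [[0, 0, 0], [2, 0, 0], [−2, 1, 0]] is strictly lower-triangular, so N³ = 0.
(I + N)⁶ = I + 6·N + 15·N² = [[1, 0, 0], [12, 1, 0], [18, 6, 1]].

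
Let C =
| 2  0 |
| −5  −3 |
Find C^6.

[[64, 0], [665, 729]]

tr C = −1 and det C = −6, so the characteristic polynomial is λ² − (−1)λ + (−6) with roots 2 and −3.
Eigenvectors give P = [[−1, 0], [1, 1]] with P⁻¹ = [[−1, 0], [1, 1]], and C = P·diag(2, −3)·P⁻¹.
Then C^6 = P·diag(64, 729)·P⁻¹ = [[−64, 0], [64, 729]] · [[−1, 0], [1, 1]] = [[64, 0], [665, 729]].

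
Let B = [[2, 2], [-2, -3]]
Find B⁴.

B² = [[0, -2], [2, 5]]
B³ = [[4, 6], [-6, -11]]
B⁴ = [[-4, -10], [10, 21]]

[[-4, -10], [10, 21]]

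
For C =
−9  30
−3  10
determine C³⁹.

C² = C (a projection; rank 1, trace 1), so C³⁹ = C.

[[−9, 30], [−3, 10]]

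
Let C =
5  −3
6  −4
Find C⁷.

[[257, −129], [258, −130]]

tr C = 1 and det C = −2, so the characteristic polynomial is λ² − (1)λ + (−2) with roots −1 and 2.
Eigenvectors give P = [[−1, 1], [−2, 1]] with P⁻¹ = [[1, −1], [2, −1]], and C = P·diag(−1, 2)·P⁻¹.
Then C⁷ = P·diag(−1, 128)·P⁻¹ = [[1, 128], [2, 128]] · [[1, −1], [2, −1]] = [[257, −129], [258, −130]].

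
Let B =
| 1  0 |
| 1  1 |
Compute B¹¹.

B = I + N where N = [[0, 0], [1, 0]] is strictly lower-triangular, so N² = 0.
(I + N)¹¹ = I + 11·N = [[1, 0], [11, 1]].

[[1, 0], [11, 1]]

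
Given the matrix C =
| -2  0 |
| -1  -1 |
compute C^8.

tr C = -3 and det C = 2, so the characteristic polynomial is λ² − (-3)λ + (2) with roots -1 and -2.
Eigenvectors give P = [[0, 1], [-1, 1]] with P⁻¹ = [[1, -1], [1, 0]], and C = P·diag(-1, -2)·P⁻¹.
Then C^8 = P·diag(1, 256)·P⁻¹ = [[0, 256], [-1, 256]] · [[1, -1], [1, 0]] = [[256, 0], [255, 1]].

[[256, 0], [255, 1]]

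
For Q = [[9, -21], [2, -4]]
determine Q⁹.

tr Q = 5 and det Q = 6, so the characteristic polynomial is λ² − (5)λ + (6) with roots 3 and 2.
Eigenvectors give P = [[7, 3], [2, 1]] with P⁻¹ = [[1, -3], [-2, 7]], and Q = P·diag(3, 2)·P⁻¹.
Then Q⁹ = P·diag(19683, 512)·P⁻¹ = [[137781, 1536], [39366, 512]] · [[1, -3], [-2, 7]] = [[134709, -402591], [38342, -114514]].

[[134709, -402591], [38342, -114514]]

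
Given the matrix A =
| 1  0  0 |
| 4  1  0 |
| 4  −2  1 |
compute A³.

[[1, 0, 0], [12, 1, 0], [−12, −6, 1]]

A = I + N where N = [[0, 0, 0], [4, 0, 0], [4, −2, 0]] is strictly lower-triangular, so N³ = 0.
(I + N)³ = I + 3·N + 3·N² = [[1, 0, 0], [12, 1, 0], [−12, −6, 1]].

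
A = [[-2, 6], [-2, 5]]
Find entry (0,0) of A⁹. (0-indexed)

-1532

tr A = 3 and det A = 2, so the characteristic polynomial is λ² − (3)λ + (2) with roots 1 and 2.
Eigenvectors give P = [[2, -3], [1, -2]] with P⁻¹ = [[2, -3], [1, -2]], and A = P·diag(1, 2)·P⁻¹.
Then A⁹ = P·diag(1, 512)·P⁻¹ = [[2, -1536], [1, -1024]] · [[2, -3], [1, -2]] = [[-1532, 3066], [-1022, 2045]].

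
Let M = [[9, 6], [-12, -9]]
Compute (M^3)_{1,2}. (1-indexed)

tr M = 0 and det M = -9, so the characteristic polynomial is λ² − (0)λ + (-9) with roots 3 and -3.
Eigenvectors give P = [[-1, -1], [1, 2]] with P⁻¹ = [[-2, -1], [1, 1]], and M = P·diag(3, -3)·P⁻¹.
Then M^3 = P·diag(27, -27)·P⁻¹ = [[-27, 27], [27, -54]] · [[-2, -1], [1, 1]] = [[81, 54], [-108, -81]].

54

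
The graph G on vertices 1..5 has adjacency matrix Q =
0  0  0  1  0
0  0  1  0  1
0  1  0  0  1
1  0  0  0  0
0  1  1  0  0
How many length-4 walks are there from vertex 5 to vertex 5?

The number of length-4 walks from vertex 5 to vertex 5 is entry (5,5) of Q^4, where Q is the adjacency matrix.
Q^2 = [[1, 0, 0, 0, 0], [0, 2, 1, 0, 1], [0, 1, 2, 0, 1], [0, 0, 0, 1, 0], [0, 1, 1, 0, 2]]
Q^3 = [[0, 0, 0, 1, 0], [0, 2, 3, 0, 3], [0, 3, 2, 0, 3], [1, 0, 0, 0, 0], [0, 3, 3, 0, 2]]
Q^4 = [[1, 0, 0, 0, 0], [0, 6, 5, 0, 5], [0, 5, 6, 0, 5], [0, 0, 0, 1, 0], [0, 5, 5, 0, 6]]

6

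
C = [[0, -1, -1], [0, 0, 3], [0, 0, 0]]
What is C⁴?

C is strictly triangular, hence nilpotent: C³ = 0, so C⁴ = 0.

[[0, 0, 0], [0, 0, 0], [0, 0, 0]]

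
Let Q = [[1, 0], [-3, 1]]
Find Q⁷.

[[1, 0], [-21, 1]]

Q = I + N where N = [[0, 0], [-3, 0]] is strictly lower-triangular, so N² = 0.
(I + N)⁷ = I + 7·N = [[1, 0], [-21, 1]].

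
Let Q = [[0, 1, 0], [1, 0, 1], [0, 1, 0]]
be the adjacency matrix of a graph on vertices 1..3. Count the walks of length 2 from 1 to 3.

The number of length-2 walks from vertex 1 to vertex 3 is entry (1,3) of Q², where Q is the adjacency matrix.
Q² = [[1, 0, 1], [0, 2, 0], [1, 0, 1]]

1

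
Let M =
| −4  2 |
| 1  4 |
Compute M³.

[[−72, 36], [18, 72]]

M² = [[18, 0], [0, 18]]
M³ = [[−72, 36], [18, 72]]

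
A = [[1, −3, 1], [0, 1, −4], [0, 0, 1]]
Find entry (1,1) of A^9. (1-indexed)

A = I + N where N = [[0, −3, 1], [0, 0, −4], [0, 0, 0]] is strictly upper-triangular, so N^3 = 0.
(I + N)^9 = I + 9·N + 36·N^2 = [[1, −27, 441], [0, 1, −36], [0, 0, 1]].

1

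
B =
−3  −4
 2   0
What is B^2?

[[1, 12], [−6, −8]]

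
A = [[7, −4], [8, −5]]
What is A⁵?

[[487, −244], [488, −245]]

tr A = 2 and det A = −3, so the characteristic polynomial is λ² − (2)λ + (−3) with roots −1 and 3.
Eigenvectors give P = [[−1, 1], [−2, 1]] with P⁻¹ = [[1, −1], [2, −1]], and A = P·diag(−1, 3)·P⁻¹.
Then A⁵ = P·diag(−1, 243)·P⁻¹ = [[1, 243], [2, 243]] · [[1, −1], [2, −1]] = [[487, −244], [488, −245]].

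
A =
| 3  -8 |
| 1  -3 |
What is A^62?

A² = I (check: tr A = 0 and det A = -1), so A^62 = I since 62 is even.

[[1, 0], [0, 1]]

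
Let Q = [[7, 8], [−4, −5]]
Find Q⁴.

[[161, 160], [−80, −79]]

tr Q = 2 and det Q = −3, so the characteristic polynomial is λ² − (2)λ + (−3) with roots −1 and 3.
Eigenvectors give P = [[−1, −2], [1, 1]] with P⁻¹ = [[1, 2], [−1, −1]], and Q = P·diag(−1, 3)·P⁻¹.
Then Q⁴ = P·diag(1, 81)·P⁻¹ = [[−1, −162], [1, 81]] · [[1, 2], [−1, −1]] = [[161, 160], [−80, −79]].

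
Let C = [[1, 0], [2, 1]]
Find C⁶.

[[1, 0], [12, 1]]

C = I + N where N = [[0, 0], [2, 0]] is strictly lower-triangular, so N² = 0.
(I + N)⁶ = I + 6·N = [[1, 0], [12, 1]].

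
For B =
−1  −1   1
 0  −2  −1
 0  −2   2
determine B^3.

B^2 = [[1, 1, 2], [0, 6, 0], [0, 0, 6]]
B^3 = [[−1, −7, 4], [0, −12, −6], [0, −12, 12]]

[[−1, −7, 4], [0, −12, −6], [0, −12, 12]]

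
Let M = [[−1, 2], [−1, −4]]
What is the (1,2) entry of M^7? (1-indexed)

4118

tr M = −5 and det M = 6, so the characteristic polynomial is λ² − (−5)λ + (6) with roots −3 and −2.
Eigenvectors give P = [[−1, 2], [1, −1]] with P⁻¹ = [[1, 2], [1, 1]], and M = P·diag(−3, −2)·P⁻¹.
Then M^7 = P·diag(−2187, −128)·P⁻¹ = [[2187, −256], [−2187, 128]] · [[1, 2], [1, 1]] = [[1931, 4118], [−2059, −4246]].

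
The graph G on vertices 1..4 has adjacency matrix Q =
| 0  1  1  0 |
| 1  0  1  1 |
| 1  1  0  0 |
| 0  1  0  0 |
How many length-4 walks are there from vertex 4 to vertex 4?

The number of length-4 walks from vertex 4 to vertex 4 is entry (4,4) of Q^4, where Q is the adjacency matrix.
Q^2 = [[2, 1, 1, 1], [1, 3, 1, 0], [1, 1, 2, 1], [1, 0, 1, 1]]
Q^3 = [[2, 4, 3, 1], [4, 2, 4, 3], [3, 4, 2, 1], [1, 3, 1, 0]]
Q^4 = [[7, 6, 6, 4], [6, 11, 6, 2], [6, 6, 7, 4], [4, 2, 4, 3]]

3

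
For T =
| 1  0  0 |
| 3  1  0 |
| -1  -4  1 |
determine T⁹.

[[1, 0, 0], [27, 1, 0], [-441, -36, 1]]

T = I + N where N = [[0, 0, 0], [3, 0, 0], [-1, -4, 0]] is strictly lower-triangular, so N³ = 0.
(I + N)⁹ = I + 9·N + 36·N² = [[1, 0, 0], [27, 1, 0], [-441, -36, 1]].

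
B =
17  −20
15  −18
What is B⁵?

tr B = −1 and det B = −6, so the characteristic polynomial is λ² − (−1)λ + (−6) with roots −3 and 2.
Eigenvectors give P = [[1, 4], [1, 3]] with P⁻¹ = [[−3, 4], [1, −1]], and B = P·diag(−3, 2)·P⁻¹.
Then B⁵ = P·diag(−243, 32)·P⁻¹ = [[−243, 128], [−243, 96]] · [[−3, 4], [1, −1]] = [[857, −1100], [825, −1068]].

[[857, −1100], [825, −1068]]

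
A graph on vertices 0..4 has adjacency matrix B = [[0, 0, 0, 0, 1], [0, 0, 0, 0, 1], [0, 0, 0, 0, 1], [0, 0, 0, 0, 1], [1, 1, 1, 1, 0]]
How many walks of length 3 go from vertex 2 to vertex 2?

0

The number of length-3 walks from vertex 2 to vertex 2 is entry (2,2) of B^3, where B is the adjacency matrix.
B^2 = [[1, 1, 1, 1, 0], [1, 1, 1, 1, 0], [1, 1, 1, 1, 0], [1, 1, 1, 1, 0], [0, 0, 0, 0, 4]]
B^3 = [[0, 0, 0, 0, 4], [0, 0, 0, 0, 4], [0, 0, 0, 0, 4], [0, 0, 0, 0, 4], [4, 4, 4, 4, 0]]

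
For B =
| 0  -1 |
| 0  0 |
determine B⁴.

[[0, 0], [0, 0]]

B is strictly triangular, hence nilpotent: B² = 0, so B⁴ = 0.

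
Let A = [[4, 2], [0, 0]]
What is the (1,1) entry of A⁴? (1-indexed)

A² = [[16, 8], [0, 0]]
A³ = [[64, 32], [0, 0]]
A⁴ = [[256, 128], [0, 0]]

256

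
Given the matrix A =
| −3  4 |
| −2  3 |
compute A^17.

A² = I (check: tr A = 0 and det A = −1), so A^17 = A since 17 is odd.

[[−3, 4], [−2, 3]]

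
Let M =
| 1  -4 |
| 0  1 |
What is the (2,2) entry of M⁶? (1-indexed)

1

M = I + N where N = [[0, -4], [0, 0]] is strictly upper-triangular, so N² = 0.
(I + N)⁶ = I + 6·N = [[1, -24], [0, 1]].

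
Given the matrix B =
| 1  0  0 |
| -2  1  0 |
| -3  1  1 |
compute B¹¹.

[[1, 0, 0], [-22, 1, 0], [-143, 11, 1]]

B = I + N where N = [[0, 0, 0], [-2, 0, 0], [-3, 1, 0]] is strictly lower-triangular, so N³ = 0.
(I + N)¹¹ = I + 11·N + 55·N² = [[1, 0, 0], [-22, 1, 0], [-143, 11, 1]].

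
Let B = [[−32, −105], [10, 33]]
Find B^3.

tr B = 1 and det B = −6, so the characteristic polynomial is λ² − (1)λ + (−6) with roots 3 and −2.
Eigenvectors give P = [[−3, 7], [1, −2]] with P⁻¹ = [[2, 7], [1, 3]], and B = P·diag(3, −2)·P⁻¹.
Then B^3 = P·diag(27, −8)·P⁻¹ = [[−81, −56], [27, 16]] · [[2, 7], [1, 3]] = [[−218, −735], [70, 237]].

[[−218, −735], [70, 237]]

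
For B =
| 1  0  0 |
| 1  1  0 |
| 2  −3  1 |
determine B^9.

[[1, 0, 0], [9, 1, 0], [−90, −27, 1]]

B = I + N where N = [[0, 0, 0], [1, 0, 0], [2, −3, 0]] is strictly lower-triangular, so N^3 = 0.
(I + N)^9 = I + 9·N + 36·N^2 = [[1, 0, 0], [9, 1, 0], [−90, −27, 1]].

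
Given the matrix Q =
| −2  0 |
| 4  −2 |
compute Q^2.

[[4, 0], [−16, 4]]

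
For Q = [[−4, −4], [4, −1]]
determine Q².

[[0, 20], [−20, −15]]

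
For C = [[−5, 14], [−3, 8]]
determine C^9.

tr C = 3 and det C = 2, so the characteristic polynomial is λ² − (3)λ + (2) with roots 2 and 1.
Eigenvectors give P = [[2, 7], [1, 3]] with P⁻¹ = [[−3, 7], [1, −2]], and C = P·diag(2, 1)·P⁻¹.
Then C^9 = P·diag(512, 1)·P⁻¹ = [[1024, 7], [512, 3]] · [[−3, 7], [1, −2]] = [[−3065, 7154], [−1533, 3578]].

[[−3065, 7154], [−1533, 3578]]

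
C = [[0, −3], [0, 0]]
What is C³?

C is strictly triangular, hence nilpotent: C² = 0, so C³ = 0.

[[0, 0], [0, 0]]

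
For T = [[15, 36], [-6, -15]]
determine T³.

[[135, 324], [-54, -135]]

tr T = 0 and det T = -9, so the characteristic polynomial is λ² − (0)λ + (-9) with roots 3 and -3.
Eigenvectors give P = [[-3, -2], [1, 1]] with P⁻¹ = [[-1, -2], [1, 3]], and T = P·diag(3, -3)·P⁻¹.
Then T³ = P·diag(27, -27)·P⁻¹ = [[-81, 54], [27, -27]] · [[-1, -2], [1, 3]] = [[135, 324], [-54, -135]].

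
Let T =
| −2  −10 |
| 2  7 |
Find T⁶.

tr T = 5 and det T = 6, so the characteristic polynomial is λ² − (5)λ + (6) with roots 2 and 3.
Eigenvectors give P = [[5, −2], [−2, 1]] with P⁻¹ = [[1, 2], [2, 5]], and T = P·diag(2, 3)·P⁻¹.
Then T⁶ = P·diag(64, 729)·P⁻¹ = [[320, −1458], [−128, 729]] · [[1, 2], [2, 5]] = [[−2596, −6650], [1330, 3389]].

[[−2596, −6650], [1330, 3389]]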